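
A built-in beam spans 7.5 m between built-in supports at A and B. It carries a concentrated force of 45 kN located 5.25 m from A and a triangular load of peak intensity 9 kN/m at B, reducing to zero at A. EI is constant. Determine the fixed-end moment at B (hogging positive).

Take the two fixed-end moments M_A, M_B as redundants; the released structure is the simple span AB.
End rotations of the released simple span under the applied load (×1/EI):
  at A: point load 45 at a = 5.25: Pab(L + b)/(6LEI) = 115.2/EI
  at B: point load 45 at a = 5.25: Pab(L + a)/(6LEI) = 150.6/EI
  at A: triangular load, peak 9: 7w₀L³/(360EI) = 73.83/EI
  at B: triangular load, peak 9: w₀L³/(45EI) = 84.38/EI
  θ_A0 = 189/EI,  θ_B0 = 235/EI
Flexibility coefficients: a unit moment at one end gives L/(3EI) there and L/(6EI) at the far end, so f₁₁ = f₂₂ = 2.5/EI and f₁₂ = f₂₁ = 1.25/EI.
Compatibility — zero rotation at each built-in end:
  2.5 M_A + 1.25 M_B = 189
  1.25 M_A + 2.5 M_B = 235
Solving the pair gives M_A = 38.14 kN·m and M_B = 74.92 kN·m (hogging).

M_B = 74.92 kN·m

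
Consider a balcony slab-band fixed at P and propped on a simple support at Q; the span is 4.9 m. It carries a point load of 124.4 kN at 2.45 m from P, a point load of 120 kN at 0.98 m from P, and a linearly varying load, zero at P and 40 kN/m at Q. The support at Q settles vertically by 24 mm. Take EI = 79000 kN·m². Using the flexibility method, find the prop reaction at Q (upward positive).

R_Q = 51.15 kN

Choose R_Q as the redundant. The primary structure is the cantilever fixed at P.
Deflection at Q on the released cantilever, summing each load's contribution:
  point load 124.4 at a = 2.45: Pa²(3L − a)/(6EI) = 1525/EI
  point load 120 at a = 0.98: Pa²(3L − a)/(6EI) = 263.5/EI
  triangular load, peak 40 at the free end: 11w₀L⁴/(120EI) = 2114/EI
  δ_0 = 3902/EI
Flexibility coefficient — unit upward force at Q: δ_{QQ} = L³/(3EI) = 39.22/EI.
With EI = 79000 kN·m²: δ_0 = 0.04939 m and δ_{QQ} = 0.000496 m/kN.
Compatibility — the beam at Q must follow the support down by 0.024 m: δ_0 − R_Q·δ_{QQ} = 0.024, so R_Q = (0.04939 − 0.024)/0.000496 = 51.15 kN.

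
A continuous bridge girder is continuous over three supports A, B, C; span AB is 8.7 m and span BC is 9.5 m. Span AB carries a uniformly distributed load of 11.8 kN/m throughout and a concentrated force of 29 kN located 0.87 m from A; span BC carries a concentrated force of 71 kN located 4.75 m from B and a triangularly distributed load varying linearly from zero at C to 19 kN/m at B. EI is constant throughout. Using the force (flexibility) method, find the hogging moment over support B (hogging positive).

M_B = 185 kN·m

Insert a hinge at B; M_B is the redundant, and each span becomes simply supported.
End slopes at the hinge B, treating each span as simply supported:
  span AB: UDL 11.8: wL³/(24EI) = 323.8/EI
  span AB: point load 29 at a = 0.87: Pab(L + a)/(6LEI) = 36.22/EI
  span BC: point load 71 at a = 4.75: Pab(L + b)/(6LEI) = 400.5/EI
  span BC: triangular load, peak 19: w₀L³/(45EI) = 362/EI
  relative rotation θ_0 = (360 + 762.5)/EI = 1122/EI
A unit hogging moment at B produces rotation L₁/(3EI) + L₂/(3EI) = 6.067/EI.
Slope continuity at B: θ_0 = M_B·6.067/EI, so M_B = 1122/6.067 = 185 kN·m (hogging).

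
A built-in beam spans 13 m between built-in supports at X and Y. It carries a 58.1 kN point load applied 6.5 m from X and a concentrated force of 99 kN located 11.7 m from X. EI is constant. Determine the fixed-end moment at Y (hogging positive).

M_Y = 198.7 kN·m

Take the two fixed-end moments M_X, M_Y as redundants; the released structure is the simple span XY.
End rotations of the released simple span under the applied load (×1/EI):
  at X: point load 58.1 at a = 6.5: Pab(L + b)/(6LEI) = 613.7/EI
  at Y: point load 58.1 at a = 6.5: Pab(L + a)/(6LEI) = 613.7/EI
  at X: point load 99 at a = 11.7: Pab(L + b)/(6LEI) = 276.1/EI
  at Y: point load 99 at a = 11.7: Pab(L + a)/(6LEI) = 476.8/EI
  θ_X0 = 889.7/EI,  θ_Y0 = 1091/EI
Flexibility coefficients: a unit moment at one end gives L/(3EI) there and L/(6EI) at the far end, so f₁₁ = f₂₂ = 4.333/EI and f₁₂ = f₂₁ = 2.167/EI.
Compatibility — zero rotation at each built-in end:
  4.333 M_X + 2.167 M_Y = 889.7
  2.167 M_X + 4.333 M_Y = 1091
Solving the pair gives M_X = 106 kN·m and M_Y = 198.7 kN·m (hogging).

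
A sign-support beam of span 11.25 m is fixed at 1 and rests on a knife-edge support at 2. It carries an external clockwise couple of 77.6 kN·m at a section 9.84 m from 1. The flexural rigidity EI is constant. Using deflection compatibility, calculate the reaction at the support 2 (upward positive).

Take the reaction at 2 as the redundant and release it; the primary structure is a cantilever fixed at 1.
Primary-structure tip deflection at 2 by superposition:
  clockwise couple 77.6 at a = 9.84: M₀a(2L − a)/(2EI) = 4833/EI
Flexibility coefficient — unit upward force at 2: δ_{22} = L³/(3EI) = 474.6/EI.
Compatibility at 2: δ_0 − R_2·δ_{22} = 0, so R_2 = 4833/474.6 = 10.18 kN.

R_2 = 10.18 kN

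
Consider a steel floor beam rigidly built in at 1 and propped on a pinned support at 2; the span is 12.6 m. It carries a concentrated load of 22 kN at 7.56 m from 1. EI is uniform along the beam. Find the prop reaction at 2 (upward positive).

R_2 = 9.504 kN

Take the reaction at 2 as the redundant and release it; the primary structure is a cantilever fixed at 1.
Free-end deflection of the primary structure under the applied loading (downward +):
  point load 22 at a = 7.56: Pa²(3L − a)/(6EI) = 6337/EI
Tip deflection under a unit load at 2: L³/(3EI) = 666.8/EI.
Compatibility at 2: δ_0 − R_2·δ_{22} = 0, so R_2 = 6337/666.8 = 9.504 kN.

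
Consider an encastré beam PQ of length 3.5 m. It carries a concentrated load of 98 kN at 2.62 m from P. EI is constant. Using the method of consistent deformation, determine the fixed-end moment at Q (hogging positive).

Take the two fixed-end moments M_P, M_Q as redundants; the released structure is the simple span PQ.
End rotations of the released simple span under the applied load (×1/EI):
  at P: point load 98 at a = 2.62: Pab(L + b)/(6LEI) = 47.13/EI
  at Q: point load 98 at a = 2.62: Pab(L + a)/(6LEI) = 65.85/EI
  θ_P0 = 47.13/EI,  θ_Q0 = 65.85/EI
Flexibility coefficients: a unit moment at one end gives L/(3EI) there and L/(6EI) at the far end, so f₁₁ = f₂₂ = 1.167/EI and f₁₂ = f₂₁ = 0.5833/EI.
Compatibility — zero rotation at each built-in end:
  1.167 M_P + 0.5833 M_Q = 47.13
  0.5833 M_P + 1.167 M_Q = 65.85
Solving the pair gives M_P = 16.23 kN·m and M_Q = 48.33 kN·m (hogging).

M_Q = 48.33 kN·m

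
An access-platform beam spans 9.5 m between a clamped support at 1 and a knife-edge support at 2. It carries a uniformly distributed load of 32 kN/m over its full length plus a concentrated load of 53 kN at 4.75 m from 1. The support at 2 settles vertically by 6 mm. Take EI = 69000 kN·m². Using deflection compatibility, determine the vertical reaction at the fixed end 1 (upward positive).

Choose R_2 as the redundant. The primary structure is the cantilever fixed at 1.
Free-end deflection of the primary structure under the applied loading (downward +):
  UDL 32: wL⁴/(8EI) = 32580/EI
  point load 53 at a = 4.75: Pa²(3L − a)/(6EI) = 4733/EI
  δ_0 = 37314/EI
Tip deflection under a unit load at 2: L³/(3EI) = 285.8/EI.
With EI = 69000 kN·m²: δ_0 = 0.54078 m and δ_{22} = 0.004142 m/kN.
Compatibility — the beam at 2 must follow the support down by 0.006 m: δ_0 − R_2·δ_{22} = 0.006, so R_2 = (0.54078 − 0.006)/0.004142 = 129.1 kN.
Vertical equilibrium: R_1 = ΣP − R_2 = 357 − 129.1 = 227.9 kN.

R_1 = 227.9 kN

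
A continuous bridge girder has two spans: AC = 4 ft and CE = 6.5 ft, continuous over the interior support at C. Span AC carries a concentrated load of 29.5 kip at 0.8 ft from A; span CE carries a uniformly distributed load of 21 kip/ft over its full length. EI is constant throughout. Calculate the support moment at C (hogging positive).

Take M_C as the redundant. Released structure: two simple spans AC and CE with a hinge at C.
Rotations at C on the released spans (each span's end-slope, ×1/EI):
  span AC: point load 29.5 at a = 0.8: Pab(L + a)/(6LEI) = 15.1/EI
  span CE: UDL 21: wL³/(24EI) = 240.3/EI
  relative rotation θ_0 = (15.1 + 240.3)/EI = 255.4/EI
A unit hogging moment at C produces rotation L₁/(3EI) + L₂/(3EI) = 3.5/EI.
Slope continuity at C: θ_0 = M_C·3.5/EI, so M_C = 255.4/3.5 = 72.97 kip·ft (hogging).

M_C = 72.97 kip·ft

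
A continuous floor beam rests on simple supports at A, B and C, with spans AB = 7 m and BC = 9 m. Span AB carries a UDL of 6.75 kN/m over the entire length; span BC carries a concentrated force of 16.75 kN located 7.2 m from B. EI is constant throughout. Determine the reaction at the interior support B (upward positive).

Take M_B as the redundant. Released structure: two simple spans AB and BC with a hinge at B.
Rotations at B on the released spans (each span's end-slope, ×1/EI):
  span AB: UDL 6.75: wL³/(24EI) = 96.47/EI
  span BC: point load 16.75 at a = 7.2: Pab(L + b)/(6LEI) = 43.42/EI
  relative rotation θ_0 = (96.47 + 43.42)/EI = 139.9/EI
A unit hogging moment at B produces rotation L₁/(3EI) + L₂/(3EI) = 5.333/EI.
Slope continuity at B: θ_0 = M_B·5.333/EI, so M_B = 139.9/5.333 = 26.23 kN·m (hogging).
Span AB, ΣM about A with M_B applied at B: R_B^{AB}·7 = 165.4 + 26.23, so R_B^{AB} = 27.37 kN and R_A = 47.25 − 27.37 = 19.88 kN.
Span BC, ΣM about C: R_B^{BC}·9 = 30.15 + 26.23, so R_B^{BC} = 6.264 kN and R_C = 16.75 − 6.264 = 10.49 kN.
R_B = 27.37 + 6.264 = 33.64 kN.

R_B = 33.64 kN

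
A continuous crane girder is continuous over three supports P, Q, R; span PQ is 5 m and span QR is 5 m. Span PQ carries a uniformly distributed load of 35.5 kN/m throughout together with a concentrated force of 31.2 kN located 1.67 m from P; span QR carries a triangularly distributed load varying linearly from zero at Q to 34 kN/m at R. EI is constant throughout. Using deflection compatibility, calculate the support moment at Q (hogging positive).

M_Q = 91.83 kN·m

Release continuity at Q by inserting a hinge; the redundant is the internal moment M_Q. The primary structure is two simply-supported spans PQ and QR.
End slopes at the hinge Q, treating each span as simply supported:
  span PQ: UDL 35.5: wL³/(24EI) = 184.9/EI
  span PQ: point load 31.2 at a = 1.67: Pab(L + a)/(6LEI) = 38.58/EI
  span QR: triangular load, peak 34: 7w₀L³/(360EI) = 82.64/EI
  relative rotation θ_0 = (223.5 + 82.64)/EI = 306.1/EI
A unit hogging moment at Q produces rotation L₁/(3EI) + L₂/(3EI) = 3.333/EI.
Compatibility: M_Q·(L₁+L₂)/(3EI) = θ_0, giving M_Q = 91.83 kN·m (hogging).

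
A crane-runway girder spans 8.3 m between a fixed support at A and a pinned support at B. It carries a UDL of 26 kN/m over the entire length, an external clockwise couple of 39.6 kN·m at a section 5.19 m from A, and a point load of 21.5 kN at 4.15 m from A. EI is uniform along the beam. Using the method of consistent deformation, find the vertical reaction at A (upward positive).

R_A = 143.5 kN

Choose R_B as the redundant. The primary structure is the cantilever fixed at A.
Primary-structure tip deflection at B by superposition:
  UDL 26: wL⁴/(8EI) = 15424/EI
  clockwise couple 39.6 at a = 5.19: M₀a(2L − a)/(2EI) = 1173/EI
  point load 21.5 at a = 4.15: Pa²(3L − a)/(6EI) = 1281/EI
  δ_0 = 17877/EI
Tip deflection under a unit load at B: L³/(3EI) = 190.6/EI.
The prop prevents deflection at B: R_B = δ_0/δ_{BB} = 17877/190.6 = 93.8 kN.
Vertical equilibrium: R_A = ΣP − R_B = 237.3 − 93.8 = 143.5 kN.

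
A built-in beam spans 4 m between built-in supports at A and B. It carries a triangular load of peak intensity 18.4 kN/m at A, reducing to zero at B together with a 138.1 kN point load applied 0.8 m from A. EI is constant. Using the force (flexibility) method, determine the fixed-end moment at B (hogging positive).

M_B = 27.49 kN·m

Release both end moments; the primary structure is a simply-supported span AB with redundants M_A and M_B.
Simple-span end rotations at A and B under the given loads:
  at A: triangular load, peak 18.4: w₀L³/(45EI) = 26.17/EI
  at B: triangular load, peak 18.4: 7w₀L³/(360EI) = 22.9/EI
  at A: point load 138.1 at a = 0.8: Pab(L + b)/(6LEI) = 106.1/EI
  at B: point load 138.1 at a = 0.8: Pab(L + a)/(6LEI) = 70.71/EI
  θ_A0 = 132.2/EI,  θ_B0 = 93.6/EI
Flexibility coefficients: a unit moment at one end gives L/(3EI) there and L/(6EI) at the far end, so f₁₁ = f₂₂ = 1.333/EI and f₁₂ = f₂₁ = 0.6667/EI.
Compatibility — zero rotation at each built-in end:
  1.333 M_A + 0.6667 M_B = 132.2
  0.6667 M_A + 1.333 M_B = 93.6
Solving the pair gives M_A = 85.43 kN·m and M_B = 27.49 kN·m (hogging).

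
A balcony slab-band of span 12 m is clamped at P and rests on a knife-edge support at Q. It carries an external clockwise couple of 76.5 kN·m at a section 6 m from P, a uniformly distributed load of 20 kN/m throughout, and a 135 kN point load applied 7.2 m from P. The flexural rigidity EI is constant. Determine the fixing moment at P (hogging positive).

M_P = 622.6 kN·m

Remove the prop at Q; the released (primary) structure is a cantilever built in at P.
Deflection at Q on the released cantilever, summing each load's contribution:
  clockwise couple 76.5 at a = 6: M₀a(2L − a)/(2EI) = 4131/EI
  UDL 20: wL⁴/(8EI) = 51840/EI
  point load 135 at a = 7.2: Pa²(3L − a)/(6EI) = 33592/EI
  δ_0 = 89563/EI
Tip deflection under a unit load at Q: L³/(3EI) = 576/EI.
Compatibility at Q: δ_0 − R_Q·δ_{QQ} = 0, so R_Q = 89563/576 = 155.5 kN.
Moment equilibrium about P: M_P = Σ(load moments about P) − R_Q·L = 2488 − 155.5×12 = 622.6 kN·m.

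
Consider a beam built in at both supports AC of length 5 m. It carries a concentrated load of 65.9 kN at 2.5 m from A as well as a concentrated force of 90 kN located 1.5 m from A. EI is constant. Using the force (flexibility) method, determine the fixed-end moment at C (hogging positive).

Take the two fixed-end moments M_A, M_C as redundants; the released structure is the simple span AC.
End rotations of the released simple span under the applied load (×1/EI):
  at A: point load 65.9 at a = 2.5: Pab(L + b)/(6LEI) = 103/EI
  at C: point load 65.9 at a = 2.5: Pab(L + a)/(6LEI) = 103/EI
  at A: point load 90 at a = 1.5: Pab(L + b)/(6LEI) = 133.9/EI
  at C: point load 90 at a = 1.5: Pab(L + a)/(6LEI) = 102.4/EI
  θ_A0 = 236.8/EI,  θ_C0 = 205.3/EI
Flexibility coefficients: a unit moment at one end gives L/(3EI) there and L/(6EI) at the far end, so f₁₁ = f₂₂ = 1.667/EI and f₁₂ = f₂₁ = 0.8333/EI.
Compatibility — zero rotation at each built-in end:
  1.667 M_A + 0.8333 M_C = 236.8
  0.8333 M_A + 1.667 M_C = 205.3
Solving the pair gives M_A = 107.3 kN·m and M_C = 69.54 kN·m (hogging).

M_C = 69.54 kN·m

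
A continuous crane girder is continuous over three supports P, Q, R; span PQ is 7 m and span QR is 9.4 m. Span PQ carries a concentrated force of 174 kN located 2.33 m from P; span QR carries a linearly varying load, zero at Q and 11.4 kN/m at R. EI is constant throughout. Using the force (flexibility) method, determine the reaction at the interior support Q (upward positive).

Take M_Q as the redundant. Released structure: two simple spans PQ and QR with a hinge at Q.
End slopes at the hinge Q, treating each span as simply supported:
  span PQ: point load 174 at a = 2.33: Pab(L + a)/(6LEI) = 420.6/EI
  span QR: triangular load, peak 11.4: 7w₀L³/(360EI) = 184.1/EI
  relative rotation θ_0 = (420.6 + 184.1)/EI = 604.7/EI
A unit hogging moment at Q produces rotation L₁/(3EI) + L₂/(3EI) = 5.467/EI.
Compatibility: M_Q·(L₁+L₂)/(3EI) = θ_0, giving M_Q = 110.6 kN·m (hogging).
Span PQ, ΣM about P with M_Q applied at Q: R_Q^{PQ}·7 = 405.4 + 110.6, so R_Q^{PQ} = 73.72 kN and R_P = 174 − 73.72 = 100.3 kN.
Span QR, ΣM about R: R_Q^{QR}·9.4 = 167.9 + 110.6, so R_Q^{QR} = 29.63 kN and R_R = 53.58 − 29.63 = 23.95 kN.
R_Q = 73.72 + 29.63 = 103.3 kN.

R_Q = 103.3 kN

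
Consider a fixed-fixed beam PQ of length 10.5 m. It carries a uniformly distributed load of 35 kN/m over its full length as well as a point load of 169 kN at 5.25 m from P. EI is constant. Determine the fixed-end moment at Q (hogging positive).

Take the two fixed-end moments M_P, M_Q as redundants; the released structure is the simple span PQ.
On the primary (simply-supported) span, the end slopes from the loading are:
  at P: UDL 35: wL³/(24EI) = 1688/EI
  at Q: UDL 35: wL³/(24EI) = 1688/EI
  at P: point load 169 at a = 5.25: Pab(L + b)/(6LEI) = 1165/EI
  at Q: point load 169 at a = 5.25: Pab(L + a)/(6LEI) = 1165/EI
  θ_P0 = 2853/EI,  θ_Q0 = 2853/EI
Flexibility coefficients: a unit moment at one end gives L/(3EI) there and L/(6EI) at the far end, so f₁₁ = f₂₂ = 3.5/EI and f₁₂ = f₂₁ = 1.75/EI.
Compatibility — zero rotation at each built-in end:
  3.5 M_P + 1.75 M_Q = 2853
  1.75 M_P + 3.5 M_Q = 2853
Solving the pair gives M_P = 543.4 kN·m and M_Q = 543.4 kN·m (hogging).

M_Q = 543.4 kN·m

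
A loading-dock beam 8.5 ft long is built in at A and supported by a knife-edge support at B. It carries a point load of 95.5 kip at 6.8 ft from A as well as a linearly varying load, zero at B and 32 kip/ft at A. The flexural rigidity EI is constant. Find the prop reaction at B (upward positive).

R_B = 94.43 kip

Choose R_B as the redundant. The primary structure is the cantilever fixed at A.
Downward deflection at the released point B due to the loads:
  point load 95.5 at a = 6.8: Pa²(3L − a)/(6EI) = 13763/EI
  triangular load, peak 32 at the fixed end: w₀L⁴/(30EI) = 5568/EI
  δ_0 = 19331/EI
Flexibility coefficient — unit upward force at B: δ_{BB} = L³/(3EI) = 204.7/EI.
Compatibility at B: δ_0 − R_B·δ_{BB} = 0, so R_B = 19331/204.7 = 94.43 kip.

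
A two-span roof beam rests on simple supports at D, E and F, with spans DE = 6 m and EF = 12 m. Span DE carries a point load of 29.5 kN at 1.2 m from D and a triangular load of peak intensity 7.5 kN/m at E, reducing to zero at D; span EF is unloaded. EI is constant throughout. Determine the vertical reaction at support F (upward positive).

R_F = -0.972 kN

Insert a hinge at E; M_E is the redundant, and each span becomes simply supported.
Rotations at E on the released spans (each span's end-slope, ×1/EI):
  span DE: point load 29.5 at a = 1.2: Pab(L + a)/(6LEI) = 33.98/EI
  span DE: triangular load, peak 7.5: w₀L³/(45EI) = 36/EI
  relative rotation θ_0 = (69.98 + 0)/EI = 69.98/EI
A unit hogging moment at E produces rotation L₁/(3EI) + L₂/(3EI) = 6/EI.
Slope continuity at E: θ_0 = M_E·6/EI, so M_E = 69.98/6 = 11.66 kN·m (hogging).
Span EF, ΣM about F: R_E^{EF}·12 = 0 + 11.66, so R_E^{EF} = 0.972 kN and R_F = 0 − 0.972 = -0.972 kN.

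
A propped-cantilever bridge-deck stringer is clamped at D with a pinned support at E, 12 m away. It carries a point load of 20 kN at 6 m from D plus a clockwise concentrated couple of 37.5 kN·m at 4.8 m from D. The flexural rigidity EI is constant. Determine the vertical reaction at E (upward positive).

Take the reaction at E as the redundant and release it; the primary structure is a cantilever fixed at D.
Primary-structure tip deflection at E by superposition:
  point load 20 at a = 6: Pa²(3L − a)/(6EI) = 3600/EI
  clockwise couple 37.5 at a = 4.8: M₀a(2L − a)/(2EI) = 1728/EI
  δ_0 = 5328/EI
Tip deflection under a unit load at E: L³/(3EI) = 576/EI.
Compatibility at E: δ_0 − R_E·δ_{EE} = 0, so R_E = 5328/576 = 9.25 kN.

R_E = 9.25 kN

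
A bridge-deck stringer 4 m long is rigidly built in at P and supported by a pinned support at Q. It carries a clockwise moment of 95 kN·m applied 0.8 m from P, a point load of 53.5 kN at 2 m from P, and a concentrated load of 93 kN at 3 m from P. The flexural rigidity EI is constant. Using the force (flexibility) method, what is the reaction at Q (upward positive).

R_Q = 88.4 kN

Remove the prop at Q; the released (primary) structure is a cantilever built in at P.
Downward deflection at the released point Q due to the loads:
  clockwise couple 95 at a = 0.8: M₀a(2L − a)/(2EI) = 273.6/EI
  point load 53.5 at a = 2: Pa²(3L − a)/(6EI) = 356.7/EI
  point load 93 at a = 3: Pa²(3L − a)/(6EI) = 1256/EI
  δ_0 = 1886/EI
Flexibility coefficient — unit upward force at Q: δ_{QQ} = L³/(3EI) = 21.33/EI.
Compatibility at Q: δ_0 − R_Q·δ_{QQ} = 0, so R_Q = 1886/21.33 = 88.4 kN.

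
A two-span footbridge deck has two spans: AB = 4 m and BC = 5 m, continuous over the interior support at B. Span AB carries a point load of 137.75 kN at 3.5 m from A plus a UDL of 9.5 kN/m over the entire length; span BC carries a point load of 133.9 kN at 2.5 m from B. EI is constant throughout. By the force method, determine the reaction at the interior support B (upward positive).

R_B = 253 kN

Take M_B as the redundant. Released structure: two simple spans AB and BC with a hinge at B.
End slopes at the hinge B, treating each span as simply supported:
  span AB: point load 137.75 at a = 3.5: Pab(L + a)/(6LEI) = 75.33/EI
  span AB: UDL 9.5: wL³/(24EI) = 25.33/EI
  span BC: point load 133.9 at a = 2.5: Pab(L + b)/(6LEI) = 209.2/EI
  relative rotation θ_0 = (100.7 + 209.2)/EI = 309.9/EI
A unit hogging moment at B produces rotation L₁/(3EI) + L₂/(3EI) = 3/EI.
Slope continuity at B: θ_0 = M_B·3/EI, so M_B = 309.9/3 = 103.3 kN·m (hogging).
Span AB, ΣM about A with M_B applied at B: R_B^{AB}·4 = 558.1 + 103.3, so R_B^{AB} = 165.4 kN and R_A = 175.8 − 165.4 = 10.4 kN.
Span BC, ΣM about C: R_B^{BC}·5 = 334.8 + 103.3, so R_B^{BC} = 87.61 kN and R_C = 133.9 − 87.61 = 46.29 kN.
R_B = 165.4 + 87.61 = 253 kN.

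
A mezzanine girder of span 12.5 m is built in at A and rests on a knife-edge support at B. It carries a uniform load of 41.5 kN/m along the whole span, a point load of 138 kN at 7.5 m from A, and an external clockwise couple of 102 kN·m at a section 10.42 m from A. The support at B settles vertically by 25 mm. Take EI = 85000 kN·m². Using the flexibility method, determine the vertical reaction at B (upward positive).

Choose R_B as the redundant. The primary structure is the cantilever fixed at A.
Deflection at B on the released cantilever, summing each load's contribution:
  UDL 41.5: wL⁴/(8EI) = 126648/EI
  point load 138 at a = 7.5: Pa²(3L − a)/(6EI) = 38812/EI
  clockwise couple 102 at a = 10.42: M₀a(2L − a)/(2EI) = 7748/EI
  δ_0 = 173209/EI
Tip deflection under a unit load at B: L³/(3EI) = 651/EI.
With EI = 85000 kN·m²: δ_0 = 2.0377 m and δ_{BB} = 0.007659 m/kN.
Compatibility — the beam at B must follow the support down by 0.025 m: δ_0 − R_B·δ_{BB} = 0.025, so R_B = (2.0377 − 0.025)/0.007659 = 262.8 kN.

R_B = 262.8 kN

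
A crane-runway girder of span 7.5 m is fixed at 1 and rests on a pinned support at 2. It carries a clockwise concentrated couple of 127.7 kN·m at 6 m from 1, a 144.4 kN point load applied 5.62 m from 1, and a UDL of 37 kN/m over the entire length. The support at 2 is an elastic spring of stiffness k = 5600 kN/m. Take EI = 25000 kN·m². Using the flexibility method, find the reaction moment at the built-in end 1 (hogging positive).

M_1 = 381.9 kN·m

Release the roller at 2. Primary structure: cantilever fixed at 1.
Downward deflection at the released point 2 due to the loads:
  clockwise couple 127.7 at a = 6: M₀a(2L − a)/(2EI) = 3448/EI
  point load 144.4 at a = 5.62: Pa²(3L − a)/(6EI) = 12831/EI
  UDL 37: wL⁴/(8EI) = 14634/EI
  δ_0 = 30913/EI
Tip deflection under a unit load at 2: L³/(3EI) = 140.6/EI.
With EI = 25000 kN·m²: δ_0 = 1.2365 m and δ_{22} = 0.005625 m/kN.
Compatibility — the spring shortens by R_2/k under the reaction it provides: δ_0 − R_2·δ_{22} = R_2/k. With 1/k = 0.000179 m/kN, R_2 = δ_0 / (δ_{22} + 1/k) = 1.2365 / (0.005625 + 0.000179) = 213.1 kN.
Moment equilibrium about 1: M_1 = Σ(load moments about 1) − R_2·L = 1980 − 213.1×7.5 = 381.9 kN·m.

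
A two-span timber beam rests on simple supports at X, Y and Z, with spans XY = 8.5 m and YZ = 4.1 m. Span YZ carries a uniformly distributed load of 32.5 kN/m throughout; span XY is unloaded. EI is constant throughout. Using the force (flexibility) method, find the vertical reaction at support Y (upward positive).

R_Y = 74.66 kN

Take M_Y as the redundant. Released structure: two simple spans XY and YZ with a hinge at Y.
Rotations at Y on the released spans (each span's end-slope, ×1/EI):
  span YZ: UDL 32.5: wL³/(24EI) = 93.33/EI
  relative rotation θ_0 = (0 + 93.33)/EI = 93.33/EI
A unit hogging moment at Y produces rotation L₁/(3EI) + L₂/(3EI) = 4.2/EI.
Slope continuity at Y: θ_0 = M_Y·4.2/EI, so M_Y = 93.33/4.2 = 22.22 kN·m (hogging).
Span XY, ΣM about X with M_Y applied at Y: R_Y^{XY}·8.5 = 0 + 22.22, so R_Y^{XY} = 2.614 kN and R_X = 0 − 2.614 = -2.614 kN.
Span YZ, ΣM about Z: R_Y^{YZ}·4.1 = 273.2 + 22.22, so R_Y^{YZ} = 72.04 kN and R_Z = 133.2 − 72.04 = 61.21 kN.
R_Y = 2.614 + 72.04 = 74.66 kN.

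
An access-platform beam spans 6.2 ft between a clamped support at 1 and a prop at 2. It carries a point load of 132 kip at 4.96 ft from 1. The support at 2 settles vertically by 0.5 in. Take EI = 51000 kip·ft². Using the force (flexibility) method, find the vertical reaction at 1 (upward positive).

R_1 = 65.82 kip

Choose R_2 as the redundant. The primary structure is the cantilever fixed at 1.
Downward deflection at the released point 2 due to the loads:
  point load 132 at a = 4.96: Pa²(3L − a)/(6EI) = 7382/EI
Tip deflection under a unit load at 2: L³/(3EI) = 79.44/EI.
With EI = 51000 kip·ft²: δ_0 = 0.14475 ft and δ_{22} = 0.001558 ft/kip.
Compatibility — the beam at 2 must follow the support down by 0.04167 ft: δ_0 − R_2·δ_{22} = 0.04167, so R_2 = (0.14475 − 0.04167)/0.001558 = 66.18 kip.
Vertical equilibrium: R_1 = ΣP − R_2 = 132 − 66.18 = 65.82 kip.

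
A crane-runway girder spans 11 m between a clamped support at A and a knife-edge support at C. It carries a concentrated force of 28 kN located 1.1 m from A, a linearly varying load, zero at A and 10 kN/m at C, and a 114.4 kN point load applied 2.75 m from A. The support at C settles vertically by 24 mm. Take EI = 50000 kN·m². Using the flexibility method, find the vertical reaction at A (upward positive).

Remove the prop at C; the released (primary) structure is a cantilever built in at A.
Deflection at C on the released cantilever, summing each load's contribution:
  point load 28 at a = 1.1: Pa²(3L − a)/(6EI) = 180.1/EI
  triangular load, peak 10 at the free end: 11w₀L⁴/(120EI) = 13421/EI
  point load 114.4 at a = 2.75: Pa²(3L − a)/(6EI) = 4362/EI
  δ_0 = 17963/EI
Flexibility coefficient — unit upward force at C: δ_{CC} = L³/(3EI) = 443.7/EI.
With EI = 50000 kN·m²: δ_0 = 0.35926 m and δ_{CC} = 0.008873 m/kN.
Compatibility — the beam at C must follow the support down by 0.024 m: δ_0 − R_C·δ_{CC} = 0.024, so R_C = (0.35926 − 0.024)/0.008873 = 37.78 kN.
Vertical equilibrium: R_A = ΣP − R_C = 197.4 − 37.78 = 159.6 kN.

R_A = 159.6 kN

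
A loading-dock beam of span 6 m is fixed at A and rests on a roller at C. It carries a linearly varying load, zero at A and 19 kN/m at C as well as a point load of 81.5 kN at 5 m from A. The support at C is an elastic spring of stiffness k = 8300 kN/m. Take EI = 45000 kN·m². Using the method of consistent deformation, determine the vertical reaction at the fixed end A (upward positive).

Take the reaction at C as the redundant and release it; the primary structure is a cantilever fixed at A.
Deflection at C on the released cantilever, summing each load's contribution:
  triangular load, peak 19 at the free end: 11w₀L⁴/(120EI) = 2257/EI
  point load 81.5 at a = 5: Pa²(3L − a)/(6EI) = 4415/EI
  δ_0 = 6672/EI
Tip deflection under a unit load at C: L³/(3EI) = 72/EI.
With EI = 45000 kN·m²: δ_0 = 0.14826 m and δ_{CC} = 0.0016 m/kN.
Compatibility — the spring shortens by R_C/k under the reaction it provides: δ_0 − R_C·δ_{CC} = R_C/k. With 1/k = 0.00012 m/kN, R_C = δ_0 / (δ_{CC} + 1/k) = 0.14826 / (0.0016 + 0.00012) = 86.17 kN.
Vertical equilibrium: R_A = ΣP − R_C = 138.5 − 86.17 = 52.33 kN.

R_A = 52.33 kN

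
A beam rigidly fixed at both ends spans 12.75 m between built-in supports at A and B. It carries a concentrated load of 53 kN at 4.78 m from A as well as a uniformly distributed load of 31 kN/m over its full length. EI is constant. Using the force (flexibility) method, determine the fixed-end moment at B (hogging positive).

M_B = 479.3 kN·m

Take the two fixed-end moments M_A, M_B as redundants; the released structure is the simple span AB.
Simple-span end rotations at A and B under the given loads:
  at A: point load 53 at a = 4.78: Pab(L + b)/(6LEI) = 546.9/EI
  at B: point load 53 at a = 4.78: Pab(L + a)/(6LEI) = 462.7/EI
  at A: UDL 31: wL³/(24EI) = 2677/EI
  at B: UDL 31: wL³/(24EI) = 2677/EI
  θ_A0 = 3224/EI,  θ_B0 = 3140/EI
Flexibility coefficients: a unit moment at one end gives L/(3EI) there and L/(6EI) at the far end, so f₁₁ = f₂₂ = 4.25/EI and f₁₂ = f₂₁ = 2.125/EI.
Compatibility — zero rotation at each built-in end:
  4.25 M_A + 2.125 M_B = 3224
  2.125 M_A + 4.25 M_B = 3140
Solving the pair gives M_A = 518.9 kN·m and M_B = 479.3 kN·m (hogging).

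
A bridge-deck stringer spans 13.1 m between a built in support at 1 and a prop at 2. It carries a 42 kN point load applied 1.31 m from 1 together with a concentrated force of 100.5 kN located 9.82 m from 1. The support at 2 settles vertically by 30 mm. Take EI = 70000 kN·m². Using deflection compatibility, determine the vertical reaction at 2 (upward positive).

R_2 = 61.35 kN

Release the roller at 2. Primary structure: cantilever fixed at 1.
Deflection at 2 on the released cantilever, summing each load's contribution:
  point load 42 at a = 1.31: Pa²(3L − a)/(6EI) = 456.4/EI
  point load 100.5 at a = 9.82: Pa²(3L − a)/(6EI) = 47617/EI
  δ_0 = 48074/EI
Flexibility coefficient — unit upward force at 2: δ_{22} = L³/(3EI) = 749.4/EI.
With EI = 70000 kN·m²: δ_0 = 0.68677 m and δ_{22} = 0.010705 m/kN.
Compatibility — the beam at 2 must follow the support down by 0.03 m: δ_0 − R_2·δ_{22} = 0.03, so R_2 = (0.68677 − 0.03)/0.010705 = 61.35 kN.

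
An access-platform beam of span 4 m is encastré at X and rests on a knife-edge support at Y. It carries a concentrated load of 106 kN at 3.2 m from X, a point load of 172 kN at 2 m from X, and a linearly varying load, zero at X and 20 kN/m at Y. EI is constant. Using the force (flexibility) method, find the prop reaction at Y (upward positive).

R_Y = 150.4 kN

Release the roller at Y. Primary structure: cantilever fixed at X.
Deflection at Y on the released cantilever, summing each load's contribution:
  point load 106 at a = 3.2: Pa²(3L − a)/(6EI) = 1592/EI
  point load 172 at a = 2: Pa²(3L − a)/(6EI) = 1147/EI
  triangular load, peak 20 at the free end: 11w₀L⁴/(120EI) = 469.3/EI
  δ_0 = 3208/EI
Tip deflection under a unit load at Y: L³/(3EI) = 21.33/EI.
The prop prevents deflection at Y: R_Y = δ_0/δ_{YY} = 3208/21.33 = 150.4 kN.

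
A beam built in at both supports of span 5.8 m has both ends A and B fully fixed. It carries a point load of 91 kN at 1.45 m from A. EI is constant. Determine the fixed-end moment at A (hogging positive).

M_A = 74.22 kN·m

Release both end moments; the primary structure is a simply-supported span AB with redundants M_A and M_B.
Simple-span end rotations at A and B under the given loads:
  at A: point load 91 at a = 1.45: Pab(L + b)/(6LEI) = 167.4/EI
  at B: point load 91 at a = 1.45: Pab(L + a)/(6LEI) = 119.6/EI
  θ_A0 = 167.4/EI,  θ_B0 = 119.6/EI
Flexibility coefficients: a unit moment at one end gives L/(3EI) there and L/(6EI) at the far end, so f₁₁ = f₂₂ = 1.933/EI and f₁₂ = f₂₁ = 0.9667/EI.
Compatibility — zero rotation at each built-in end:
  1.933 M_A + 0.9667 M_B = 167.4
  0.9667 M_A + 1.933 M_B = 119.6
Solving the pair gives M_A = 74.22 kN·m and M_B = 24.74 kN·m (hogging).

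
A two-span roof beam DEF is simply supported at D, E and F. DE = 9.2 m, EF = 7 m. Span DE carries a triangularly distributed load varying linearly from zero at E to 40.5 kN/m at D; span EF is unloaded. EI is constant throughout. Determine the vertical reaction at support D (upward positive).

R_D = 111.9 kN

Take M_E as the redundant. Released structure: two simple spans DE and EF with a hinge at E.
End slopes at the hinge E, treating each span as simply supported:
  span DE: triangular load, peak 40.5: 7w₀L³/(360EI) = 613.2/EI
  relative rotation θ_0 = (613.2 + 0)/EI = 613.2/EI
A unit hogging moment at E produces rotation L₁/(3EI) + L₂/(3EI) = 5.4/EI.
Slope continuity at E: θ_0 = M_E·5.4/EI, so M_E = 613.2/5.4 = 113.6 kN·m (hogging).
Span DE, ΣM about D with M_E applied at E: R_E^{DE}·9.2 = 571.3 + 113.6, so R_E^{DE} = 74.44 kN and R_D = 186.3 − 74.44 = 111.9 kN.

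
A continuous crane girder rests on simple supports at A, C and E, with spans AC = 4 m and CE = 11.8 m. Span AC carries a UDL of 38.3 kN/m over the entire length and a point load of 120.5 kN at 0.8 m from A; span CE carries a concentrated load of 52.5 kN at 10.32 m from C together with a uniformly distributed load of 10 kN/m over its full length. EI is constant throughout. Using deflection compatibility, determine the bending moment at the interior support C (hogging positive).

M_C = 189.7 kN·m

Take M_C as the redundant. Released structure: two simple spans AC and CE with a hinge at C.
End slopes at the hinge C, treating each span as simply supported:
  span AC: UDL 38.3: wL³/(24EI) = 102.1/EI
  span AC: point load 120.5 at a = 0.8: Pab(L + a)/(6LEI) = 61.7/EI
  span CE: point load 52.5 at a = 10.32: Pab(L + b)/(6LEI) = 150.4/EI
  span CE: UDL 10: wL³/(24EI) = 684.6/EI
  relative rotation θ_0 = (163.8 + 835)/EI = 998.8/EI
A unit hogging moment at C produces rotation L₁/(3EI) + L₂/(3EI) = 5.267/EI.
Slope continuity at C: θ_0 = M_C·5.267/EI, so M_C = 998.8/5.267 = 189.7 kN·m (hogging).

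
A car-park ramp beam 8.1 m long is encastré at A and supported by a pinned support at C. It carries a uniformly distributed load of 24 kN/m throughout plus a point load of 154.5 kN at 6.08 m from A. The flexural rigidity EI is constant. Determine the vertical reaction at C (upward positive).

Release the roller at C. Primary structure: cantilever fixed at A.
Primary-structure tip deflection at C by superposition:
  UDL 24: wL⁴/(8EI) = 12914/EI
  point load 154.5 at a = 6.08: Pa²(3L − a)/(6EI) = 17343/EI
  δ_0 = 30257/EI
Tip deflection under a unit load at C: L³/(3EI) = 177.1/EI.
Compatibility at C: δ_0 − R_C·δ_{CC} = 0, so R_C = 30257/177.1 = 170.8 kN.

R_C = 170.8 kN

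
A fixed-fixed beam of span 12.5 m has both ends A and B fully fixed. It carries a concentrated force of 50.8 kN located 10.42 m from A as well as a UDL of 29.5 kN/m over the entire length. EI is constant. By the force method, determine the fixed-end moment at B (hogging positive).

M_B = 457.5 kN·m

Release both end moments; the primary structure is a simply-supported span AB with redundants M_A and M_B.
End rotations of the released simple span under the applied load (×1/EI):
  at A: point load 50.8 at a = 10.42: Pab(L + b)/(6LEI) = 214/EI
  at B: point load 50.8 at a = 10.42: Pab(L + a)/(6LEI) = 336.5/EI
  at A: UDL 29.5: wL³/(24EI) = 2401/EI
  at B: UDL 29.5: wL³/(24EI) = 2401/EI
  θ_A0 = 2615/EI,  θ_B0 = 2737/EI
Flexibility coefficients: a unit moment at one end gives L/(3EI) there and L/(6EI) at the far end, so f₁₁ = f₂₂ = 4.167/EI and f₁₂ = f₂₁ = 2.083/EI.
Compatibility — zero rotation at each built-in end:
  4.167 M_A + 2.083 M_B = 2615
  2.083 M_A + 4.167 M_B = 2737
Solving the pair gives M_A = 398.8 kN·m and M_B = 457.5 kN·m (hogging).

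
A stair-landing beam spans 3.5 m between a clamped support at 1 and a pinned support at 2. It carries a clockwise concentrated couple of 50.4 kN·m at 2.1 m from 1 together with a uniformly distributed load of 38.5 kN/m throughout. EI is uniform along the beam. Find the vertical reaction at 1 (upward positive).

Remove the prop at 2; the released (primary) structure is a cantilever built in at 1.
Free-end deflection of the primary structure under the applied loading (downward +):
  clockwise couple 50.4 at a = 2.1: M₀a(2L − a)/(2EI) = 259.3/EI
  UDL 38.5: wL⁴/(8EI) = 722.2/EI
  δ_0 = 981.5/EI
Flexibility coefficient — unit upward force at 2: δ_{22} = L³/(3EI) = 14.29/EI.
Compatibility at 2: δ_0 − R_2·δ_{22} = 0, so R_2 = 981.5/14.29 = 68.68 kN.
Vertical equilibrium: R_1 = ΣP − R_2 = 134.8 − 68.68 = 66.07 kN.

R_1 = 66.07 kN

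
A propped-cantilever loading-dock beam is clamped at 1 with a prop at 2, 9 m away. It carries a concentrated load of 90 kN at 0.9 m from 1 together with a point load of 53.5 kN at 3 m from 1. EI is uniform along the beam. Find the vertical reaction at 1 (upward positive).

R_1 = 134.3 kN

Take the reaction at 2 as the redundant and release it; the primary structure is a cantilever fixed at 1.
Free-end deflection of the primary structure under the applied loading (downward +):
  point load 90 at a = 0.9: Pa²(3L − a)/(6EI) = 317.1/EI
  point load 53.5 at a = 3: Pa²(3L − a)/(6EI) = 1926/EI
  δ_0 = 2243/EI
Tip deflection under a unit load at 2: L³/(3EI) = 243/EI.
The prop prevents deflection at 2: R_2 = δ_0/δ_{22} = 2243/243 = 9.231 kN.
Vertical equilibrium: R_1 = ΣP − R_2 = 143.5 − 9.231 = 134.3 kN.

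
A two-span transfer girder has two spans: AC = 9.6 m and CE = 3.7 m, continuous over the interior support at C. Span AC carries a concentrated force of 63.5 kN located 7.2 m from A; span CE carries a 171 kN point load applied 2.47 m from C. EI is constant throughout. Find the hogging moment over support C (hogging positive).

M_C = 98.21 kN·m

Release continuity at C by inserting a hinge; the redundant is the internal moment M_C. The primary structure is two simply-supported spans AC and CE.
End slopes at the hinge C, treating each span as simply supported:
  span AC: point load 63.5 at a = 7.2: Pab(L + a)/(6LEI) = 320/EI
  span CE: point load 171 at a = 2.47: Pab(L + b)/(6LEI) = 115.4/EI
  relative rotation θ_0 = (320 + 115.4)/EI = 435.4/EI
A unit hogging moment at C produces rotation L₁/(3EI) + L₂/(3EI) = 4.433/EI.
Compatibility: M_C·(L₁+L₂)/(3EI) = θ_0, giving M_C = 98.21 kN·m (hogging).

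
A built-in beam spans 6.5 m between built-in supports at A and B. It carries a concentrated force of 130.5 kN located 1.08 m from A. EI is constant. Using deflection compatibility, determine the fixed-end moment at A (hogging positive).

Take the two fixed-end moments M_A, M_B as redundants; the released structure is the simple span AB.
On the primary (simply-supported) span, the end slopes from the loading are:
  at A: point load 130.5 at a = 1.08: Pab(L + b)/(6LEI) = 233.5/EI
  at B: point load 130.5 at a = 1.08: Pab(L + a)/(6LEI) = 148.5/EI
  θ_A0 = 233.5/EI,  θ_B0 = 148.5/EI
Flexibility coefficients: a unit moment at one end gives L/(3EI) there and L/(6EI) at the far end, so f₁₁ = f₂₂ = 2.167/EI and f₁₂ = f₂₁ = 1.083/EI.
Compatibility — zero rotation at each built-in end:
  2.167 M_A + 1.083 M_B = 233.5
  1.083 M_A + 2.167 M_B = 148.5
Solving the pair gives M_A = 98 kN·m and M_B = 19.53 kN·m (hogging).

M_A = 98 kN·m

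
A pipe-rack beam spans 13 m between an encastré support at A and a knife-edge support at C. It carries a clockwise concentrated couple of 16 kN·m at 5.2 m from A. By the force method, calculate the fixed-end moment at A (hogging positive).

Release the roller at C. Primary structure: cantilever fixed at A.
Primary-structure tip deflection at C by superposition:
  clockwise couple 16 at a = 5.2: M₀a(2L − a)/(2EI) = 865.3/EI
Tip deflection under a unit load at C: L³/(3EI) = 732.3/EI.
Compatibility at C: δ_0 − R_C·δ_{CC} = 0, so R_C = 865.3/732.3 = 1.182 kN.
Moment equilibrium about A: M_A = Σ(load moments about A) − R_C·L = 16 − 1.182×13 = 0.64 kN·m.

M_A = 0.64 kN·m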